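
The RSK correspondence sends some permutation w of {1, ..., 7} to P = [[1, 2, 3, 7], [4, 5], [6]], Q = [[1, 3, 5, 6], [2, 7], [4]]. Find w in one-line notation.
6 1 4 2 5 7 3

Reverse the RSK construction: for i from n down to 1, find the cell of Q containing i, remove the entry at that cell from P, and reverse-bump it up through P; the value ejected from row 1 is w(i).

Step i=7: Q has 7 at row 2, column 2; remove 5 from row 2 of P and reverse-bump: 5 enters row 1 and ejects 3. So w(7) = 3. P is now [[1, 2, 5, 7], [4], [6]].
Step i=6: Q has 6 at row 1, column 4; remove that cell from P, ejecting 7. So w(6) = 7. P is now [[1, 2, 5], [4], [6]].
Step i=5: Q has 5 at row 1, column 3; remove that cell from P, ejecting 5. So w(5) = 5. P is now [[1, 2], [4], [6]].
Step i=4: Q has 4 at row 3, column 1; remove 6 from row 3 of P and reverse-bump: 6 enters row 2 and ejects 4; 4 enters row 1 and ejects 2. So w(4) = 2. P is now [[1, 4], [6]].
Step i=3: Q has 3 at row 1, column 2; remove that cell from P, ejecting 4. So w(3) = 4. P is now [[1], [6]].
Step i=2: Q has 2 at row 2, column 1; remove 6 from row 2 of P and reverse-bump: 6 enters row 1 and ejects 1. So w(2) = 1. P is now [[6]].
Step i=1: Q has 1 at row 1, column 1; remove that cell from P, ejecting 6. So w(1) = 6. P is now [].

So w = 6 1 4 2 5 7 3.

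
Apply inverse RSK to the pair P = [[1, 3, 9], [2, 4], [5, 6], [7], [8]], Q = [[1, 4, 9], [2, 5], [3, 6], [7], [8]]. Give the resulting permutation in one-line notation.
Reverse the RSK construction: for i from n down to 1, find the cell of Q containing i, remove the entry at that cell from P, and reverse-bump it up through P; the value ejected from row 1 is w(i).

Step i=9: Q has 9 at row 1, column 3; remove that cell from P, ejecting 9. So w(9) = 9. P is now [[1, 3], [2, 4], [5, 6], [7], [8]].
Step i=8: Q has 8 at row 5, column 1; remove 8 from row 5 of P and reverse-bump: 8 enters row 4 and ejects 7; 7 enters row 3 and ejects 6; 6 enters row 2 and ejects 4; 4 enters row 1 and ejects 3. So w(8) = 3. P is now [[1, 4], [2, 6], [5, 7], [8]].
Step i=7: Q has 7 at row 4, column 1; remove 8 from row 4 of P and reverse-bump: 8 enters row 3 and ejects 7; 7 enters row 2 and ejects 6; 6 enters row 1 and ejects 4. So w(7) = 4. P is now [[1, 6], [2, 7], [5, 8]].
Step i=6: Q has 6 at row 3, column 2; remove 8 from row 3 of P and reverse-bump: 8 enters row 2 and ejects 7; 7 enters row 1 and ejects 6. So w(6) = 6. P is now [[1, 7], [2, 8], [5]].
Step i=5: Q has 5 at row 2, column 2; remove 8 from row 2 of P and reverse-bump: 8 enters row 1 and ejects 7. So w(5) = 7. P is now [[1, 8], [2], [5]].
Step i=4: Q has 4 at row 1, column 2; remove that cell from P, ejecting 8. So w(4) = 8. P is now [[1], [2], [5]].
Step i=3: Q has 3 at row 3, column 1; remove 5 from row 3 of P and reverse-bump: 5 enters row 2 and ejects 2; 2 enters row 1 and ejects 1. So w(3) = 1. P is now [[2], [5]].
Step i=2: Q has 2 at row 2, column 1; remove 5 from row 2 of P and reverse-bump: 5 enters row 1 and ejects 2. So w(2) = 2. P is now [[5]].
Step i=1: Q has 1 at row 1, column 1; remove that cell from P, ejecting 5. So w(1) = 5. P is now [].

So w = 5 2 1 8 7 6 4 3 9.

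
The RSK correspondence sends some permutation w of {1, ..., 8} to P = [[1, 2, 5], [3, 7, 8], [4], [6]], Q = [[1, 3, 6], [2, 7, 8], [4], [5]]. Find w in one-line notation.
6 4 7 3 1 8 2 5

Reverse the RSK construction: for i from n down to 1, find the cell of Q containing i, remove the entry at that cell from P, and reverse-bump it up through P; the value ejected from row 1 is w(i).

Step i=8: Q has 8 at row 2, column 3; remove 8 from row 2 of P and reverse-bump: 8 enters row 1 and ejects 5. So w(8) = 5. P is now [[1, 2, 8], [3, 7], [4], [6]].
Step i=7: Q has 7 at row 2, column 2; remove 7 from row 2 of P and reverse-bump: 7 enters row 1 and ejects 2. So w(7) = 2. P is now [[1, 7, 8], [3], [4], [6]].
Step i=6: Q has 6 at row 1, column 3; remove that cell from P, ejecting 8. So w(6) = 8. P is now [[1, 7], [3], [4], [6]].
Step i=5: Q has 5 at row 4, column 1; remove 6 from row 4 of P and reverse-bump: 6 enters row 3 and ejects 4; 4 enters row 2 and ejects 3; 3 enters row 1 and ejects 1. So w(5) = 1. P is now [[3, 7], [4], [6]].
Step i=4: Q has 4 at row 3, column 1; remove 6 from row 3 of P and reverse-bump: 6 enters row 2 and ejects 4; 4 enters row 1 and ejects 3. So w(4) = 3. P is now [[4, 7], [6]].
Step i=3: Q has 3 at row 1, column 2; remove that cell from P, ejecting 7. So w(3) = 7. P is now [[4], [6]].
Step i=2: Q has 2 at row 2, column 1; remove 6 from row 2 of P and reverse-bump: 6 enters row 1 and ejects 4. So w(2) = 4. P is now [[6]].
Step i=1: Q has 1 at row 1, column 1; remove that cell from P, ejecting 6. So w(1) = 6. P is now [].

So w = 6 4 7 3 1 8 2 5.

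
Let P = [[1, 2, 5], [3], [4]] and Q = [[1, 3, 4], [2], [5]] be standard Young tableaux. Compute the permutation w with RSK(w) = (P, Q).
Reverse RSK: for i = n, n-1, ..., 1, locate i in Q, remove the corresponding corner cell from P, and reverse-bump its entry up through P; the value ejected from row 1 is w(i).

So w = 4 1 3 5 2.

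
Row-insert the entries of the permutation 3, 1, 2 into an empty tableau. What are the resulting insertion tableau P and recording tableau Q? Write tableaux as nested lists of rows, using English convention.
Insert each entry of the permutation into P by Schensted row insertion, recording in Q the position of each new cell.

Insert 3: appended to row 1. P = [[3]].
Insert 1: 1 bumps 3 from row 1; 3 starts row 2. P = [[1], [3]].
Insert 2: appended to row 1. P = [[1, 2], [3]].

So P = [[1, 2], [3]], Q = [[1, 3], [2]].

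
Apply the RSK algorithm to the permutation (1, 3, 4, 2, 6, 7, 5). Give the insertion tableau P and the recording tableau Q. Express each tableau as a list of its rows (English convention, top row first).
Insert each entry of the permutation into P by Schensted row insertion, recording in Q the position of each new cell.

Insert 1: appended to row 1. P = [[1]].
Insert 3: appended to row 1. P = [[1, 3]].
Insert 4: appended to row 1. P = [[1, 3, 4]].
Insert 2: 2 bumps 3 from row 1; 3 starts row 2. P = [[1, 2, 4], [3]].
Insert 6: appended to row 1. P = [[1, 2, 4, 6], [3]].
Insert 7: appended to row 1. P = [[1, 2, 4, 6, 7], [3]].
Insert 5: 5 bumps 6 from row 1; 6 appends to row 2. P = [[1, 2, 4, 5, 7], [3, 6]].

So P = [[1, 2, 4, 5, 7], [3, 6]], Q = [[1, 2, 3, 5, 6], [4, 7]].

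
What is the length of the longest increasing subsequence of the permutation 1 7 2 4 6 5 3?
4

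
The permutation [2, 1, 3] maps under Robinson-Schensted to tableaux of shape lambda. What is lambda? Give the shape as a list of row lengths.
Row-insert each entry into an empty tableau.

After inserting 2: P = [[2]].
After inserting 1: P = [[1], [2]].
After inserting 3: P = [[1, 3], [2]].

The final insertion tableau P = [[1, 3], [2]] has shape [2, 1].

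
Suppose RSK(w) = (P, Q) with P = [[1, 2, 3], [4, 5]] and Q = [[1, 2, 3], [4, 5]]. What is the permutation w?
Reverse RSK: for i = n, n-1, ..., 1, locate i in Q, remove the corresponding corner cell from P, and reverse-bump its entry up through P; the value ejected from row 1 is w(i).

So w = 1 4 5 2 3.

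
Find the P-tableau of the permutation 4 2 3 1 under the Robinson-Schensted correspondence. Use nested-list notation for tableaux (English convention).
P = [[1, 3], [2], [4]]

After inserting 4: P = [[4]].
After inserting 2: P = [[2], [4]].
After inserting 3: P = [[2, 3], [4]].
After inserting 1: P = [[1, 3], [2], [4]].

So P = [[1, 3], [2], [4]].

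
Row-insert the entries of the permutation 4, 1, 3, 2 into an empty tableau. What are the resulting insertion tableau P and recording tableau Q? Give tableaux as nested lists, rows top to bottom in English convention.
P = [[1, 2], [3], [4]], Q = [[1, 3], [2], [4]]

Insert each entry of the permutation into P by Schensted row insertion, recording in Q the position of each new cell.

Insert 4: appended to row 1. P = [[4]].
Insert 1: 1 bumps 4 from row 1; 4 starts row 2. P = [[1], [4]].
Insert 3: appended to row 1. P = [[1, 3], [4]].
Insert 2: 2 bumps 3 from row 1; 3 bumps 4 from row 2; 4 starts row 3. P = [[1, 2], [3], [4]].

So P = [[1, 2], [3], [4]], Q = [[1, 3], [2], [4]].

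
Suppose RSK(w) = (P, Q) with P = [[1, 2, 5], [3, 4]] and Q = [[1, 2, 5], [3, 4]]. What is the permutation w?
3 4 1 2 5

Reverse the RSK construction: for i from n down to 1, find the cell of Q containing i, remove the entry at that cell from P, and reverse-bump it up through P; the value ejected from row 1 is w(i).

Step i=5: Q has 5 at row 1, column 3; remove that cell from P, ejecting 5. So w(5) = 5. P is now [[1, 2], [3, 4]].
Step i=4: Q has 4 at row 2, column 2; remove 4 from row 2 of P and reverse-bump: 4 enters row 1 and ejects 2. So w(4) = 2. P is now [[1, 4], [3]].
Step i=3: Q has 3 at row 2, column 1; remove 3 from row 2 of P and reverse-bump: 3 enters row 1 and ejects 1. So w(3) = 1. P is now [[3, 4]].
Step i=2: Q has 2 at row 1, column 2; remove that cell from P, ejecting 4. So w(2) = 4. P is now [[3]].
Step i=1: Q has 1 at row 1, column 1; remove that cell from P, ejecting 3. So w(1) = 3. P is now [].

So w = 3 4 1 2 5.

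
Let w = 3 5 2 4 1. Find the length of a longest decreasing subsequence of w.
3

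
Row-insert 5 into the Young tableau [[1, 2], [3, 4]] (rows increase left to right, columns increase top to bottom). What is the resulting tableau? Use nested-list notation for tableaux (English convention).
5 is larger than every entry of row 1, so it is appended to row 1. The new tableau is [[1, 2, 5], [3, 4]].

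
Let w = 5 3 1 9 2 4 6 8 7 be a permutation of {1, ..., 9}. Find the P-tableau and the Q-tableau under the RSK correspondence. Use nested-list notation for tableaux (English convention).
Insert each entry of the permutation into P by Schensted row insertion, recording in Q the position of each new cell.

After inserting 5: P = [[5]].
After inserting 3: P = [[3], [5]].
After inserting 1: P = [[1], [3], [5]].
After inserting 9: P = [[1, 9], [3], [5]].
After inserting 2: P = [[1, 2], [3, 9], [5]].
After inserting 4: P = [[1, 2, 4], [3, 9], [5]].
After inserting 6: P = [[1, 2, 4, 6], [3, 9], [5]].
After inserting 8: P = [[1, 2, 4, 6, 8], [3, 9], [5]].
After inserting 7: P = [[1, 2, 4, 6, 7], [3, 8], [5, 9]].

So P = [[1, 2, 4, 6, 7], [3, 8], [5, 9]], Q = [[1, 4, 6, 7, 8], [2, 5], [3, 9]].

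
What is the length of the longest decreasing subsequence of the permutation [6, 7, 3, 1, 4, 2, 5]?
3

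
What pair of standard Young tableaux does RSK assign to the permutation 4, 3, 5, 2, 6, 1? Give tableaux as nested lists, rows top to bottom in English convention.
Insert each entry of the permutation into P by Schensted row insertion, recording in Q the position of each new cell.

After inserting 4: P = [[4]].
After inserting 3: P = [[3], [4]].
After inserting 5: P = [[3, 5], [4]].
After inserting 2: P = [[2, 5], [3], [4]].
After inserting 6: P = [[2, 5, 6], [3], [4]].
After inserting 1: P = [[1, 5, 6], [2], [3], [4]].

So P = [[1, 5, 6], [2], [3], [4]], Q = [[1, 3, 5], [2], [4], [6]].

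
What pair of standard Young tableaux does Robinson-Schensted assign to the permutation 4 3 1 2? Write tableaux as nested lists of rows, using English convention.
Insert each entry of the permutation into P by Schensted row insertion, recording in Q the position of each new cell.

Insert 4: appended to row 1. P = [[4]].
Insert 3: 3 bumps 4 from row 1; 4 starts row 2. P = [[3], [4]].
Insert 1: 1 bumps 3 from row 1; 3 bumps 4 from row 2; 4 starts row 3. P = [[1], [3], [4]].
Insert 2: appended to row 1. P = [[1, 2], [3], [4]].

So P = [[1, 2], [3], [4]], Q = [[1, 4], [2], [3]].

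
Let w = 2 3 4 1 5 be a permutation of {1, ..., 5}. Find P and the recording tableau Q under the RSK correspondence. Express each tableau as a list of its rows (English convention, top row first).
Insert each entry of the permutation into P by Schensted row insertion, recording in Q the position of each new cell.

After inserting 2: P = [[2]].
After inserting 3: P = [[2, 3]].
After inserting 4: P = [[2, 3, 4]].
After inserting 1: P = [[1, 3, 4], [2]].
After inserting 5: P = [[1, 3, 4, 5], [2]].

So P = [[1, 3, 4, 5], [2]], Q = [[1, 2, 3, 5], [4]].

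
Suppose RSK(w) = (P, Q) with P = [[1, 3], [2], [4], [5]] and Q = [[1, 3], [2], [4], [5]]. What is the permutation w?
5 2 4 3 1

Reverse the RSK construction: for i from n down to 1, find the cell of Q containing i, remove the entry at that cell from P, and reverse-bump it up through P; the value ejected from row 1 is w(i).

Step i=5: Q has 5 at row 4, column 1; remove 5 from row 4 of P and reverse-bump: 5 enters row 3 and ejects 4; 4 enters row 2 and ejects 2; 2 enters row 1 and ejects 1. So w(5) = 1. P is now [[2, 3], [4], [5]].
Step i=4: Q has 4 at row 3, column 1; remove 5 from row 3 of P and reverse-bump: 5 enters row 2 and ejects 4; 4 enters row 1 and ejects 3. So w(4) = 3. P is now [[2, 4], [5]].
Step i=3: Q has 3 at row 1, column 2; remove that cell from P, ejecting 4. So w(3) = 4. P is now [[2], [5]].
Step i=2: Q has 2 at row 2, column 1; remove 5 from row 2 of P and reverse-bump: 5 enters row 1 and ejects 2. So w(2) = 2. P is now [[5]].
Step i=1: Q has 1 at row 1, column 1; remove that cell from P, ejecting 5. So w(1) = 5. P is now [].

So w = 5 2 4 3 1.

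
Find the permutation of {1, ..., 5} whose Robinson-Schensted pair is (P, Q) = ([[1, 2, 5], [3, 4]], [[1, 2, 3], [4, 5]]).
3 4 5 1 2

Reverse the RSK construction: for i from n down to 1, find the cell of Q containing i, remove the entry at that cell from P, and reverse-bump it up through P; the value ejected from row 1 is w(i).

Step i=5: Q has 5 at row 2, column 2; remove 4 from row 2 of P and reverse-bump: 4 enters row 1 and ejects 2. So w(5) = 2. P is now [[1, 4, 5], [3]].
Step i=4: Q has 4 at row 2, column 1; remove 3 from row 2 of P and reverse-bump: 3 enters row 1 and ejects 1. So w(4) = 1. P is now [[3, 4, 5]].
Step i=3: Q has 3 at row 1, column 3; remove that cell from P, ejecting 5. So w(3) = 5. P is now [[3, 4]].
Step i=2: Q has 2 at row 1, column 2; remove that cell from P, ejecting 4. So w(2) = 4. P is now [[3]].
Step i=1: Q has 1 at row 1, column 1; remove that cell from P, ejecting 3. So w(1) = 3. P is now [].

So w = 3 4 5 1 2.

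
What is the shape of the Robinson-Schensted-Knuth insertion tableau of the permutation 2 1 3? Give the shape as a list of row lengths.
[2, 1]

Row-insert each entry into an empty tableau.

After inserting 2: P = [[2]].
After inserting 1: P = [[1], [2]].
After inserting 3: P = [[1, 3], [2]].

The final insertion tableau P = [[1, 3], [2]] has shape [2, 1].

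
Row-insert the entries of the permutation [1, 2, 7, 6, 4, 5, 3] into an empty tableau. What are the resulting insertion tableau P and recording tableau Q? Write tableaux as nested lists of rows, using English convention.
P = [[1, 2, 3, 5], [4], [6], [7]], Q = [[1, 2, 3, 6], [4], [5], [7]]

Insert each entry of the permutation into P by Schensted row insertion, recording in Q the position of each new cell.

Insert 1: appended to row 1. P = [[1]], Q = [[1]].
Insert 2: appended to row 1. P = [[1, 2]], Q = [[1, 2]].
Insert 7: appended to row 1. P = [[1, 2, 7]], Q = [[1, 2, 3]].
Insert 6: 6 bumps 7 from row 1; 7 starts row 2. P = [[1, 2, 6], [7]], Q = [[1, 2, 3], [4]].
Insert 4: 4 bumps 6 from row 1; 6 bumps 7 from row 2; 7 starts row 3. P = [[1, 2, 4], [6], [7]], Q = [[1, 2, 3], [4], [5]].
Insert 5: appended to row 1. P = [[1, 2, 4, 5], [6], [7]], Q = [[1, 2, 3, 6], [4], [5]].
Insert 3: 3 bumps 4 from row 1; 4 bumps 6 from row 2; 6 bumps 7 from row 3; 7 starts row 4. P = [[1, 2, 3, 5], [4], [6], [7]], Q = [[1, 2, 3, 6], [4], [5], [7]].

So P = [[1, 2, 3, 5], [4], [6], [7]], Q = [[1, 2, 3, 6], [4], [5], [7]].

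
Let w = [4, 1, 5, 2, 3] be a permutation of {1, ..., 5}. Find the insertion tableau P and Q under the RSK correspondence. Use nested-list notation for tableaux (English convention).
P = [[1, 2, 3], [4, 5]], Q = [[1, 3, 5], [2, 4]]

Insert each entry of the permutation into P by Schensted row insertion, recording in Q the position of each new cell.

After inserting 4: P = [[4]].
After inserting 1: P = [[1], [4]].
After inserting 5: P = [[1, 5], [4]].
After inserting 2: P = [[1, 2], [4, 5]].
After inserting 3: P = [[1, 2, 3], [4, 5]].

So P = [[1, 2, 3], [4, 5]], Q = [[1, 3, 5], [2, 4]].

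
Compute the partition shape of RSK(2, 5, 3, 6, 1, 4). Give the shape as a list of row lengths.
Row-insert each entry into an empty tableau.

After inserting 2: P = [[2]].
After inserting 5: P = [[2, 5]].
After inserting 3: P = [[2, 3], [5]].
After inserting 6: P = [[2, 3, 6], [5]].
After inserting 1: P = [[1, 3, 6], [2], [5]].
After inserting 4: P = [[1, 3, 4], [2, 6], [5]].

The final insertion tableau P = [[1, 3, 4], [2, 6], [5]] has shape [3, 2, 1].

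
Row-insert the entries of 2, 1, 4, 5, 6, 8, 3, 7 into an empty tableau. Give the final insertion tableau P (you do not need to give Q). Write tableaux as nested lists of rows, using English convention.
Insert 2: appended to row 1. P = [[2]].
Insert 1: 1 bumps 2 from row 1; 2 starts row 2. P = [[1], [2]].
Insert 4: appended to row 1. P = [[1, 4], [2]].
Insert 5: appended to row 1. P = [[1, 4, 5], [2]].
Insert 6: appended to row 1. P = [[1, 4, 5, 6], [2]].
Insert 8: appended to row 1. P = [[1, 4, 5, 6, 8], [2]].
Insert 3: 3 bumps 4 from row 1; 4 appends to row 2. P = [[1, 3, 5, 6, 8], [2, 4]].
Insert 7: 7 bumps 8 from row 1; 8 appends to row 2. P = [[1, 3, 5, 6, 7], [2, 4, 8]].

So P = [[1, 3, 5, 6, 7], [2, 4, 8]].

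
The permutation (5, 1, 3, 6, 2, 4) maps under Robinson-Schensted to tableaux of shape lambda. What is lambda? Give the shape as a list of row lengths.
[3, 2, 1]

Row-insert each entry into an empty tableau.

After inserting 5: P = [[5]].
After inserting 1: P = [[1], [5]].
After inserting 3: P = [[1, 3], [5]].
After inserting 6: P = [[1, 3, 6], [5]].
After inserting 2: P = [[1, 2, 6], [3], [5]].
After inserting 4: P = [[1, 2, 4], [3, 6], [5]].

The final insertion tableau P = [[1, 2, 4], [3, 6], [5]] has shape [3, 2, 1].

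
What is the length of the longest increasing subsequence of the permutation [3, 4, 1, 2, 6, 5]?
3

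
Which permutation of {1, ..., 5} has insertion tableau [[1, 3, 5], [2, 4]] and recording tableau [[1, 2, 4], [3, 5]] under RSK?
Reverse the RSK construction: for i from n down to 1, find the cell of Q containing i, remove the entry at that cell from P, and reverse-bump it up through P; the value ejected from row 1 is w(i).

Step i=5: Q has 5 at row 2, column 2; remove 4 from row 2 of P and reverse-bump: 4 enters row 1 and ejects 3. So w(5) = 3. P is now [[1, 4, 5], [2]].
Step i=4: Q has 4 at row 1, column 3; remove that cell from P, ejecting 5. So w(4) = 5. P is now [[1, 4], [2]].
Step i=3: Q has 3 at row 2, column 1; remove 2 from row 2 of P and reverse-bump: 2 enters row 1 and ejects 1. So w(3) = 1. P is now [[2, 4]].
Step i=2: Q has 2 at row 1, column 2; remove that cell from P, ejecting 4. So w(2) = 4. P is now [[2]].
Step i=1: Q has 1 at row 1, column 1; remove that cell from P, ejecting 2. So w(1) = 2. P is now [].

So w = 2 4 1 5 3.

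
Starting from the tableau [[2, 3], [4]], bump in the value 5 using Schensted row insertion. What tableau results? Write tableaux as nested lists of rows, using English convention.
[[2, 3, 5], [4]]

5 is larger than every entry of row 1, so it is appended to row 1. The new tableau is [[2, 3, 5], [4]].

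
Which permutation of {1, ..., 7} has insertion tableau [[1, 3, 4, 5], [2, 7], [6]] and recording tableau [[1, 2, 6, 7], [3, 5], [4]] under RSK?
6 7 2 1 3 4 5

Reverse the RSK construction: for i from n down to 1, find the cell of Q containing i, remove the entry at that cell from P, and reverse-bump it up through P; the value ejected from row 1 is w(i).

Step i=7: Q has 7 at row 1, column 4; remove that cell from P, ejecting 5. So w(7) = 5. P is now [[1, 3, 4], [2, 7], [6]].
Step i=6: Q has 6 at row 1, column 3; remove that cell from P, ejecting 4. So w(6) = 4. P is now [[1, 3], [2, 7], [6]].
Step i=5: Q has 5 at row 2, column 2; remove 7 from row 2 of P and reverse-bump: 7 enters row 1 and ejects 3. So w(5) = 3. P is now [[1, 7], [2], [6]].
Step i=4: Q has 4 at row 3, column 1; remove 6 from row 3 of P and reverse-bump: 6 enters row 2 and ejects 2; 2 enters row 1 and ejects 1. So w(4) = 1. P is now [[2, 7], [6]].
Step i=3: Q has 3 at row 2, column 1; remove 6 from row 2 of P and reverse-bump: 6 enters row 1 and ejects 2. So w(3) = 2. P is now [[6, 7]].
Step i=2: Q has 2 at row 1, column 2; remove that cell from P, ejecting 7. So w(2) = 7. P is now [[6]].
Step i=1: Q has 1 at row 1, column 1; remove that cell from P, ejecting 6. So w(1) = 6. P is now [].

So w = 6 7 2 1 3 4 5.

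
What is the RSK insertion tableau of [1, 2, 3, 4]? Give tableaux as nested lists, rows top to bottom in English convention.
P = [[1, 2, 3, 4]]

Insert 1: appended to row 1. P = [[1]].
Insert 2: appended to row 1. P = [[1, 2]].
Insert 3: appended to row 1. P = [[1, 2, 3]].
Insert 4: appended to row 1. P = [[1, 2, 3, 4]].

So P = [[1, 2, 3, 4]].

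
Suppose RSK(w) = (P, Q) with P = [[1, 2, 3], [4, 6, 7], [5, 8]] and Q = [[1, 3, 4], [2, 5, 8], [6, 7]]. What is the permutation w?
5 4 6 8 7 1 2 3

Reverse the RSK construction: for i from n down to 1, find the cell of Q containing i, remove the entry at that cell from P, and reverse-bump it up through P; the value ejected from row 1 is w(i).

Step i=8: Q has 8 at row 2, column 3; remove 7 from row 2 of P and reverse-bump: 7 enters row 1 and ejects 3. So w(8) = 3. P is now [[1, 2, 7], [4, 6], [5, 8]].
Step i=7: Q has 7 at row 3, column 2; remove 8 from row 3 of P and reverse-bump: 8 enters row 2 and ejects 6; 6 enters row 1 and ejects 2. So w(7) = 2. P is now [[1, 6, 7], [4, 8], [5]].
Step i=6: Q has 6 at row 3, column 1; remove 5 from row 3 of P and reverse-bump: 5 enters row 2 and ejects 4; 4 enters row 1 and ejects 1. So w(6) = 1. P is now [[4, 6, 7], [5, 8]].
Step i=5: Q has 5 at row 2, column 2; remove 8 from row 2 of P and reverse-bump: 8 enters row 1 and ejects 7. So w(5) = 7. P is now [[4, 6, 8], [5]].
Step i=4: Q has 4 at row 1, column 3; remove that cell from P, ejecting 8. So w(4) = 8. P is now [[4, 6], [5]].
Step i=3: Q has 3 at row 1, column 2; remove that cell from P, ejecting 6. So w(3) = 6. P is now [[4], [5]].
Step i=2: Q has 2 at row 2, column 1; remove 5 from row 2 of P and reverse-bump: 5 enters row 1 and ejects 4. So w(2) = 4. P is now [[5]].
Step i=1: Q has 1 at row 1, column 1; remove that cell from P, ejecting 5. So w(1) = 5. P is now [].

So w = 5 4 6 8 7 1 2 3.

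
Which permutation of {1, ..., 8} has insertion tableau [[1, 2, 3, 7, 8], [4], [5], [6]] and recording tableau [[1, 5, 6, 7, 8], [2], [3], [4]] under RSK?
6 5 4 1 2 3 7 8

Reverse the RSK construction: for i from n down to 1, find the cell of Q containing i, remove the entry at that cell from P, and reverse-bump it up through P; the value ejected from row 1 is w(i).

Step i=8: Q has 8 at row 1, column 5; remove that cell from P, ejecting 8. So w(8) = 8. P is now [[1, 2, 3, 7], [4], [5], [6]].
Step i=7: Q has 7 at row 1, column 4; remove that cell from P, ejecting 7. So w(7) = 7. P is now [[1, 2, 3], [4], [5], [6]].
Step i=6: Q has 6 at row 1, column 3; remove that cell from P, ejecting 3. So w(6) = 3. P is now [[1, 2], [4], [5], [6]].
Step i=5: Q has 5 at row 1, column 2; remove that cell from P, ejecting 2. So w(5) = 2. P is now [[1], [4], [5], [6]].
Step i=4: Q has 4 at row 4, column 1; remove 6 from row 4 of P and reverse-bump: 6 enters row 3 and ejects 5; 5 enters row 2 and ejects 4; 4 enters row 1 and ejects 1. So w(4) = 1. P is now [[4], [5], [6]].
Step i=3: Q has 3 at row 3, column 1; remove 6 from row 3 of P and reverse-bump: 6 enters row 2 and ejects 5; 5 enters row 1 and ejects 4. So w(3) = 4. P is now [[5], [6]].
Step i=2: Q has 2 at row 2, column 1; remove 6 from row 2 of P and reverse-bump: 6 enters row 1 and ejects 5. So w(2) = 5. P is now [[6]].
Step i=1: Q has 1 at row 1, column 1; remove that cell from P, ejecting 6. So w(1) = 6. P is now [].

So w = 6 5 4 1 2 3 7 8.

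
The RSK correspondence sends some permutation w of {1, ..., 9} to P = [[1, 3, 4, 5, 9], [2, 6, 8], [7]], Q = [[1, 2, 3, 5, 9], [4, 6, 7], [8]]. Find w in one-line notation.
2 3 7 1 8 4 6 5 9

Reverse RSK: for i = n, n-1, ..., 1, locate i in Q, remove the corresponding corner cell from P, and reverse-bump its entry up through P; the value ejected from row 1 is w(i).

So w = 2 3 7 1 8 4 6 5 9.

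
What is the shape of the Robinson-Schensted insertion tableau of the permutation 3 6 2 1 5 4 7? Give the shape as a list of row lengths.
Row-insert each entry into an empty tableau.

After inserting 3: P = [[3]].
After inserting 6: P = [[3, 6]].
After inserting 2: P = [[2, 6], [3]].
After inserting 1: P = [[1, 6], [2], [3]].
After inserting 5: P = [[1, 5], [2, 6], [3]].
After inserting 4: P = [[1, 4], [2, 5], [3, 6]].
After inserting 7: P = [[1, 4, 7], [2, 5], [3, 6]].

The final insertion tableau P = [[1, 4, 7], [2, 5], [3, 6]] has shape [3, 2, 2].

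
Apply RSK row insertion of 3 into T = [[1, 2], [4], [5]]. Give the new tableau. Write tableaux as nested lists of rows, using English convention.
3 is larger than every entry of row 1, so it is appended to row 1. The new tableau is [[1, 2, 3], [4], [5]].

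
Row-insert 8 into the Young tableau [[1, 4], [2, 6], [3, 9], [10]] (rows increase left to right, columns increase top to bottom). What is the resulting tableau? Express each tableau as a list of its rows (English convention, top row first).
[[1, 4, 8], [2, 6], [3, 9], [10]]

8 is larger than every entry of row 1, so it is appended to row 1. The new tableau is [[1, 4, 8], [2, 6], [3, 9], [10]].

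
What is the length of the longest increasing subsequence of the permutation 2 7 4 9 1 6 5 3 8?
4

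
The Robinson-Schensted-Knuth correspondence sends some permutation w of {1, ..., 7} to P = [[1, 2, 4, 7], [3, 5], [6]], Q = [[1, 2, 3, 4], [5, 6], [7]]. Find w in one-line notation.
1 3 6 7 2 5 4

Reverse the RSK construction: for i from n down to 1, find the cell of Q containing i, remove the entry at that cell from P, and reverse-bump it up through P; the value ejected from row 1 is w(i).

Step i=7: Q has 7 at row 3, column 1; remove 6 from row 3 of P and reverse-bump: 6 enters row 2 and ejects 5; 5 enters row 1 and ejects 4. So w(7) = 4. P is now [[1, 2, 5, 7], [3, 6]].
Step i=6: Q has 6 at row 2, column 2; remove 6 from row 2 of P and reverse-bump: 6 enters row 1 and ejects 5. So w(6) = 5. P is now [[1, 2, 6, 7], [3]].
Step i=5: Q has 5 at row 2, column 1; remove 3 from row 2 of P and reverse-bump: 3 enters row 1 and ejects 2. So w(5) = 2. P is now [[1, 3, 6, 7]].
Step i=4: Q has 4 at row 1, column 4; remove that cell from P, ejecting 7. So w(4) = 7. P is now [[1, 3, 6]].
Step i=3: Q has 3 at row 1, column 3; remove that cell from P, ejecting 6. So w(3) = 6. P is now [[1, 3]].
Step i=2: Q has 2 at row 1, column 2; remove that cell from P, ejecting 3. So w(2) = 3. P is now [[1]].
Step i=1: Q has 1 at row 1, column 1; remove that cell from P, ejecting 1. So w(1) = 1. P is now [].

So w = 1 3 6 7 2 5 4.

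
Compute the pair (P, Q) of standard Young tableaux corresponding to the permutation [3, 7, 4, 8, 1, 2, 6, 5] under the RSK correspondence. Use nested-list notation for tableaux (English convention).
Insert each entry of the permutation into P by Schensted row insertion, recording in Q the position of each new cell.

After inserting 3: P = [[3]].
After inserting 7: P = [[3, 7]].
After inserting 4: P = [[3, 4], [7]].
After inserting 8: P = [[3, 4, 8], [7]].
After inserting 1: P = [[1, 4, 8], [3], [7]].
After inserting 2: P = [[1, 2, 8], [3, 4], [7]].
After inserting 6: P = [[1, 2, 6], [3, 4, 8], [7]].
After inserting 5: P = [[1, 2, 5], [3, 4, 6], [7, 8]].

So P = [[1, 2, 5], [3, 4, 6], [7, 8]], Q = [[1, 2, 4], [3, 6, 7], [5, 8]].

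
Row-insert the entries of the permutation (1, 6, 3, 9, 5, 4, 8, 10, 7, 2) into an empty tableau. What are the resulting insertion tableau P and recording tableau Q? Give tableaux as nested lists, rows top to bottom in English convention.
P = [[1, 2, 4, 7, 10], [3, 8], [5, 9], [6]], Q = [[1, 2, 4, 7, 8], [3, 5], [6, 9], [10]]

Insert each entry of the permutation into P by Schensted row insertion, recording in Q the position of each new cell.

Insert 1: appended to row 1. P = [[1]], Q = [[1]].
Insert 6: appended to row 1. P = [[1, 6]], Q = [[1, 2]].
Insert 3: 3 bumps 6 from row 1; 6 starts row 2. P = [[1, 3], [6]], Q = [[1, 2], [3]].
Insert 9: appended to row 1. P = [[1, 3, 9], [6]], Q = [[1, 2, 4], [3]].
Insert 5: 5 bumps 9 from row 1; 9 appends to row 2. P = [[1, 3, 5], [6, 9]], Q = [[1, 2, 4], [3, 5]].
Insert 4: 4 bumps 5 from row 1; 5 bumps 6 from row 2; 6 starts row 3. P = [[1, 3, 4], [5, 9], [6]], Q = [[1, 2, 4], [3, 5], [6]].
Insert 8: appended to row 1. P = [[1, 3, 4, 8], [5, 9], [6]], Q = [[1, 2, 4, 7], [3, 5], [6]].
Insert 10: appended to row 1. P = [[1, 3, 4, 8, 10], [5, 9], [6]], Q = [[1, 2, 4, 7, 8], [3, 5], [6]].
Insert 7: 7 bumps 8 from row 1; 8 bumps 9 from row 2; 9 appends to row 3. P = [[1, 3, 4, 7, 10], [5, 8], [6, 9]], Q = [[1, 2, 4, 7, 8], [3, 5], [6, 9]].
Insert 2: 2 bumps 3 from row 1; 3 bumps 5 from row 2; 5 bumps 6 from row 3; 6 starts row 4. P = [[1, 2, 4, 7, 10], [3, 8], [5, 9], [6]], Q = [[1, 2, 4, 7, 8], [3, 5], [6, 9], [10]].

So P = [[1, 2, 4, 7, 10], [3, 8], [5, 9], [6]], Q = [[1, 2, 4, 7, 8], [3, 5], [6, 9], [10]].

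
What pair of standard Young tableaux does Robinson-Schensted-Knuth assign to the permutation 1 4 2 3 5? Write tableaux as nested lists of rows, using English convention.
P = [[1, 2, 3, 5], [4]], Q = [[1, 2, 4, 5], [3]]

Insert each entry of the permutation into P by Schensted row insertion, recording in Q the position of each new cell.

Insert 1: appended to row 1. P = [[1]].
Insert 4: appended to row 1. P = [[1, 4]].
Insert 2: 2 bumps 4 from row 1; 4 starts row 2. P = [[1, 2], [4]].
Insert 3: appended to row 1. P = [[1, 2, 3], [4]].
Insert 5: appended to row 1. P = [[1, 2, 3, 5], [4]].

So P = [[1, 2, 3, 5], [4]], Q = [[1, 2, 4, 5], [3]].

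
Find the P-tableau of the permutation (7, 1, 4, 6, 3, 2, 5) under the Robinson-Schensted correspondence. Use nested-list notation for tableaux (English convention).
After inserting 7: P = [[7]].
After inserting 1: P = [[1], [7]].
After inserting 4: P = [[1, 4], [7]].
After inserting 6: P = [[1, 4, 6], [7]].
After inserting 3: P = [[1, 3, 6], [4], [7]].
After inserting 2: P = [[1, 2, 6], [3], [4], [7]].
After inserting 5: P = [[1, 2, 5], [3, 6], [4], [7]].

So P = [[1, 2, 5], [3, 6], [4], [7]].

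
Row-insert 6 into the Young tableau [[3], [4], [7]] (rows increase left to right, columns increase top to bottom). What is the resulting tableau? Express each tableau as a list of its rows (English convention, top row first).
6 is larger than every entry of row 1, so it is appended to row 1. The new tableau is [[3, 6], [4], [7]].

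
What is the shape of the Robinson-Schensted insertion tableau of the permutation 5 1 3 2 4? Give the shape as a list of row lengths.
[3, 1, 1]

RSK row insertion gives P = [[1, 2, 4], [3], [5]], which has shape [3, 1, 1].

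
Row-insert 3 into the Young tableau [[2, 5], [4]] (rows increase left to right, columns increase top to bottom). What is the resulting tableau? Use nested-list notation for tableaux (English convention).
[[2, 3], [4, 5]]

In row 1, 3 replaces 5 (the leftmost entry greater than 3); 5 is bumped to row 2. 5 is appended to row 2. The new tableau is [[2, 3], [4, 5]].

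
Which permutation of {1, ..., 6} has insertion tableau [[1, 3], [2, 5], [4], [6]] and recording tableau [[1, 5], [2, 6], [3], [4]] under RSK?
6 4 2 1 5 3

Reverse the RSK construction: for i from n down to 1, find the cell of Q containing i, remove the entry at that cell from P, and reverse-bump it up through P; the value ejected from row 1 is w(i).

Step i=6: Q has 6 at row 2, column 2; remove 5 from row 2 of P and reverse-bump: 5 enters row 1 and ejects 3. So w(6) = 3. P is now [[1, 5], [2], [4], [6]].
Step i=5: Q has 5 at row 1, column 2; remove that cell from P, ejecting 5. So w(5) = 5. P is now [[1], [2], [4], [6]].
Step i=4: Q has 4 at row 4, column 1; remove 6 from row 4 of P and reverse-bump: 6 enters row 3 and ejects 4; 4 enters row 2 and ejects 2; 2 enters row 1 and ejects 1. So w(4) = 1. P is now [[2], [4], [6]].
Step i=3: Q has 3 at row 3, column 1; remove 6 from row 3 of P and reverse-bump: 6 enters row 2 and ejects 4; 4 enters row 1 and ejects 2. So w(3) = 2. P is now [[4], [6]].
Step i=2: Q has 2 at row 2, column 1; remove 6 from row 2 of P and reverse-bump: 6 enters row 1 and ejects 4. So w(2) = 4. P is now [[6]].
Step i=1: Q has 1 at row 1, column 1; remove that cell from P, ejecting 6. So w(1) = 6. P is now [].

So w = 6 4 2 1 5 3.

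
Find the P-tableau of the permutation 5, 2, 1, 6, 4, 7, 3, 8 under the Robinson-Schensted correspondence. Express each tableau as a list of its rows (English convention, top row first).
After inserting 5: P = [[5]].
After inserting 2: P = [[2], [5]].
After inserting 1: P = [[1], [2], [5]].
After inserting 6: P = [[1, 6], [2], [5]].
After inserting 4: P = [[1, 4], [2, 6], [5]].
After inserting 7: P = [[1, 4, 7], [2, 6], [5]].
After inserting 3: P = [[1, 3, 7], [2, 4], [5, 6]].
After inserting 8: P = [[1, 3, 7, 8], [2, 4], [5, 6]].

So P = [[1, 3, 7, 8], [2, 4], [5, 6]].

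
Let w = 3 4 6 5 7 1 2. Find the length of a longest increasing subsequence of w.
4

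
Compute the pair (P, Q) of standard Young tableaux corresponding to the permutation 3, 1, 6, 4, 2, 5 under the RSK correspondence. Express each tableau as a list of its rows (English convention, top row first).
Insert each entry of the permutation into P by Schensted row insertion, recording in Q the position of each new cell.

Insert 3: appended to row 1. P = [[3]].
Insert 1: 1 bumps 3 from row 1; 3 starts row 2. P = [[1], [3]].
Insert 6: appended to row 1. P = [[1, 6], [3]].
Insert 4: 4 bumps 6 from row 1; 6 appends to row 2. P = [[1, 4], [3, 6]].
Insert 2: 2 bumps 4 from row 1; 4 bumps 6 from row 2; 6 starts row 3. P = [[1, 2], [3, 4], [6]].
Insert 5: appended to row 1. P = [[1, 2, 5], [3, 4], [6]].

So P = [[1, 2, 5], [3, 4], [6]], Q = [[1, 3, 6], [2, 4], [5]].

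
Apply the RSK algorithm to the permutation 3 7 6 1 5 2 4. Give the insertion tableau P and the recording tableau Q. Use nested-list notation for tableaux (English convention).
Insert each entry of the permutation into P by Schensted row insertion, recording in Q the position of each new cell.

After inserting 3: P = [[3]].
After inserting 7: P = [[3, 7]].
After inserting 6: P = [[3, 6], [7]].
After inserting 1: P = [[1, 6], [3], [7]].
After inserting 5: P = [[1, 5], [3, 6], [7]].
After inserting 2: P = [[1, 2], [3, 5], [6], [7]].
After inserting 4: P = [[1, 2, 4], [3, 5], [6], [7]].

So P = [[1, 2, 4], [3, 5], [6], [7]], Q = [[1, 2, 7], [3, 5], [4], [6]].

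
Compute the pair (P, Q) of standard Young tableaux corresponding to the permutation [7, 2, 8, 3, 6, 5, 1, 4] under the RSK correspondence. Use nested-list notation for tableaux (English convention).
P = [[1, 3, 4], [2, 5], [6, 8], [7]], Q = [[1, 3, 5], [2, 4], [6, 8], [7]]

Insert each entry of the permutation into P by Schensted row insertion, recording in Q the position of each new cell.

Insert 7: appended to row 1. P = [[7]].
Insert 2: 2 bumps 7 from row 1; 7 starts row 2. P = [[2], [7]].
Insert 8: appended to row 1. P = [[2, 8], [7]].
Insert 3: 3 bumps 8 from row 1; 8 appends to row 2. P = [[2, 3], [7, 8]].
Insert 6: appended to row 1. P = [[2, 3, 6], [7, 8]].
Insert 5: 5 bumps 6 from row 1; 6 bumps 7 from row 2; 7 starts row 3. P = [[2, 3, 5], [6, 8], [7]].
Insert 1: 1 bumps 2 from row 1; 2 bumps 6 from row 2; 6 bumps 7 from row 3; 7 starts row 4. P = [[1, 3, 5], [2, 8], [6], [7]].
Insert 4: 4 bumps 5 from row 1; 5 bumps 8 from row 2; 8 appends to row 3. P = [[1, 3, 4], [2, 5], [6, 8], [7]].

So P = [[1, 3, 4], [2, 5], [6, 8], [7]], Q = [[1, 3, 5], [2, 4], [6, 8], [7]].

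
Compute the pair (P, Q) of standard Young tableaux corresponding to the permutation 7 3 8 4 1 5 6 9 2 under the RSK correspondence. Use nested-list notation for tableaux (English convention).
P = [[1, 2, 5, 6, 9], [3, 4], [7, 8]], Q = [[1, 3, 6, 7, 8], [2, 4], [5, 9]]

Insert each entry of the permutation into P by Schensted row insertion, recording in Q the position of each new cell.

Insert 7: appended to row 1. P = [[7]].
Insert 3: 3 bumps 7 from row 1; 7 starts row 2. P = [[3], [7]].
Insert 8: appended to row 1. P = [[3, 8], [7]].
Insert 4: 4 bumps 8 from row 1; 8 appends to row 2. P = [[3, 4], [7, 8]].
Insert 1: 1 bumps 3 from row 1; 3 bumps 7 from row 2; 7 starts row 3. P = [[1, 4], [3, 8], [7]].
Insert 5: appended to row 1. P = [[1, 4, 5], [3, 8], [7]].
Insert 6: appended to row 1. P = [[1, 4, 5, 6], [3, 8], [7]].
Insert 9: appended to row 1. P = [[1, 4, 5, 6, 9], [3, 8], [7]].
Insert 2: 2 bumps 4 from row 1; 4 bumps 8 from row 2; 8 appends to row 3. P = [[1, 2, 5, 6, 9], [3, 4], [7, 8]].

So P = [[1, 2, 5, 6, 9], [3, 4], [7, 8]], Q = [[1, 3, 6, 7, 8], [2, 4], [5, 9]].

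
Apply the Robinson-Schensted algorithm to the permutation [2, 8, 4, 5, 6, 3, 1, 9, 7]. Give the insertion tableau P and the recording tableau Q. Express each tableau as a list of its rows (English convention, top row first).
P = [[1, 3, 5, 6, 7], [2, 9], [4], [8]], Q = [[1, 2, 4, 5, 8], [3, 9], [6], [7]]

Insert each entry of the permutation into P by Schensted row insertion, recording in Q the position of each new cell.

Insert 2: appended to row 1. P = [[2]].
Insert 8: appended to row 1. P = [[2, 8]].
Insert 4: 4 bumps 8 from row 1; 8 starts row 2. P = [[2, 4], [8]].
Insert 5: appended to row 1. P = [[2, 4, 5], [8]].
Insert 6: appended to row 1. P = [[2, 4, 5, 6], [8]].
Insert 3: 3 bumps 4 from row 1; 4 bumps 8 from row 2; 8 starts row 3. P = [[2, 3, 5, 6], [4], [8]].
Insert 1: 1 bumps 2 from row 1; 2 bumps 4 from row 2; 4 bumps 8 from row 3; 8 starts row 4. P = [[1, 3, 5, 6], [2], [4], [8]].
Insert 9: appended to row 1. P = [[1, 3, 5, 6, 9], [2], [4], [8]].
Insert 7: 7 bumps 9 from row 1; 9 appends to row 2. P = [[1, 3, 5, 6, 7], [2, 9], [4], [8]].

So P = [[1, 3, 5, 6, 7], [2, 9], [4], [8]], Q = [[1, 2, 4, 5, 8], [3, 9], [6], [7]].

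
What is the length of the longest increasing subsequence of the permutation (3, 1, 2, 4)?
3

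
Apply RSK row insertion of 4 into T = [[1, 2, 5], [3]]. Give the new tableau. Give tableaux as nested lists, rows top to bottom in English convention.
[[1, 2, 4], [3, 5]]

In row 1, 4 replaces 5 (the leftmost entry greater than 4); 5 is bumped to row 2. 5 is appended to row 2. The new tableau is [[1, 2, 4], [3, 5]].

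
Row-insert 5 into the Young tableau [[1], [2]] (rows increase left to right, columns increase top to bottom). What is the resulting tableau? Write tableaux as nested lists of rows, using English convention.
5 is larger than every entry of row 1, so it is appended to row 1. The new tableau is [[1, 5], [2]].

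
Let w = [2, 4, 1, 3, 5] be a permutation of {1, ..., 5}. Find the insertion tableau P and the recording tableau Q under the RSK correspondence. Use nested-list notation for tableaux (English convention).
P = [[1, 3, 5], [2, 4]], Q = [[1, 2, 5], [3, 4]]

Insert each entry of the permutation into P by Schensted row insertion, recording in Q the position of each new cell.

Insert 2: appended to row 1. P = [[2]].
Insert 4: appended to row 1. P = [[2, 4]].
Insert 1: 1 bumps 2 from row 1; 2 starts row 2. P = [[1, 4], [2]].
Insert 3: 3 bumps 4 from row 1; 4 appends to row 2. P = [[1, 3], [2, 4]].
Insert 5: appended to row 1. P = [[1, 3, 5], [2, 4]].

So P = [[1, 3, 5], [2, 4]], Q = [[1, 2, 5], [3, 4]].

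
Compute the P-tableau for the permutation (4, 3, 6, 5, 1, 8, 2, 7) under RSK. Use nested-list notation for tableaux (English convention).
Insert 4: appended to row 1. P = [[4]].
Insert 3: 3 bumps 4 from row 1; 4 starts row 2. P = [[3], [4]].
Insert 6: appended to row 1. P = [[3, 6], [4]].
Insert 5: 5 bumps 6 from row 1; 6 appends to row 2. P = [[3, 5], [4, 6]].
Insert 1: 1 bumps 3 from row 1; 3 bumps 4 from row 2; 4 starts row 3. P = [[1, 5], [3, 6], [4]].
Insert 8: appended to row 1. P = [[1, 5, 8], [3, 6], [4]].
Insert 2: 2 bumps 5 from row 1; 5 bumps 6 from row 2; 6 appends to row 3. P = [[1, 2, 8], [3, 5], [4, 6]].
Insert 7: 7 bumps 8 from row 1; 8 appends to row 2. P = [[1, 2, 7], [3, 5, 8], [4, 6]].

So P = [[1, 2, 7], [3, 5, 8], [4, 6]].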